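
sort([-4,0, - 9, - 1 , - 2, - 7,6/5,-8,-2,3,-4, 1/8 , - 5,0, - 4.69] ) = [-9, - 8,-7, - 5,-4.69,-4, - 4, - 2 , - 2 , - 1,0, 0,1/8,6/5 , 3] 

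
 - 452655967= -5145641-447510326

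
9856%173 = 168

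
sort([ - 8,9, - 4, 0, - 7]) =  [ - 8, - 7,- 4, 0,  9] 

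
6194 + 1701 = 7895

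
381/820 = 381/820=0.46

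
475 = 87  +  388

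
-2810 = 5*( - 562)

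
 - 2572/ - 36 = 643/9 = 71.44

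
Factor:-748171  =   - 29^1*25799^1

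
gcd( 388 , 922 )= 2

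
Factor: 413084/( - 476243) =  - 2^2 * 7^1*14753^1*476243^( - 1 ) 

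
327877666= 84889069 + 242988597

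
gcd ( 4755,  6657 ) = 951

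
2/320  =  1/160 = 0.01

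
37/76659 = 37/76659 =0.00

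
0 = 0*792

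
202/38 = 101/19 = 5.32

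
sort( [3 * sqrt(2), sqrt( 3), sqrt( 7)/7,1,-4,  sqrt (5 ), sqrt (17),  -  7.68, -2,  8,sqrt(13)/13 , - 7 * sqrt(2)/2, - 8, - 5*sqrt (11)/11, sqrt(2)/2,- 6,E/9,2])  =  [ - 8, - 7.68, - 6,-7*sqrt( 2)/2  , - 4, - 2,  -  5*sqrt(11) /11, sqrt( 13) /13,E/9, sqrt(7 )/7, sqrt( 2)/2,1,sqrt(3), 2, sqrt(5) , sqrt(17),3*sqrt(2),8 ]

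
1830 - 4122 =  - 2292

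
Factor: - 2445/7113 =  - 815/2371 = -5^1*163^1*2371^ ( - 1)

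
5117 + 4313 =9430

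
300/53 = 300/53  =  5.66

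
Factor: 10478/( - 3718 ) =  - 11^( - 1 )*31^1 = - 31/11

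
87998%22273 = 21179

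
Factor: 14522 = 2^1* 53^1*137^1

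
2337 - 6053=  - 3716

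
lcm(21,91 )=273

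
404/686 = 202/343  =  0.59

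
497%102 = 89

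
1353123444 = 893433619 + 459689825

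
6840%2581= 1678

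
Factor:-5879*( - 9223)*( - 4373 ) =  - 237112880341 = - 23^1*401^1 * 4373^1*5879^1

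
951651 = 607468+344183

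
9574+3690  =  13264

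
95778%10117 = 4725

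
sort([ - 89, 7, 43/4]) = [ - 89, 7, 43/4 ]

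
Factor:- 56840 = -2^3  *  5^1*7^2*29^1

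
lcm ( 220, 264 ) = 1320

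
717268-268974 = 448294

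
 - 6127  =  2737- 8864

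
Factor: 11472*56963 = 653479536 = 2^4 * 3^1*239^1*56963^1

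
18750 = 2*9375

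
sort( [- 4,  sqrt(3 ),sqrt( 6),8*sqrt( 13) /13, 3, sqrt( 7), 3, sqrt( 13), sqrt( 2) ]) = [ - 4, sqrt( 2),sqrt (3), 8 * sqrt(13)/13,  sqrt(6 ) , sqrt( 7 ),3, 3,sqrt(  13 )]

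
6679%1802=1273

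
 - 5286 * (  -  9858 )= 52109388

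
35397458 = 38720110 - 3322652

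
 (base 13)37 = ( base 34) 1C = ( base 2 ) 101110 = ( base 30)1g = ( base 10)46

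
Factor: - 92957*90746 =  - 8435475922 = -  2^1*17^2 * 157^1*92957^1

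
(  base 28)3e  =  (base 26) 3K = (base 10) 98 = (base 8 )142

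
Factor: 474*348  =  164952 =2^3*3^2*29^1 * 79^1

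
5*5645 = 28225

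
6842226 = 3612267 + 3229959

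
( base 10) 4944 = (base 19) DD4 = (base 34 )49E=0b1001101010000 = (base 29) 5PE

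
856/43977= 8/411 = 0.02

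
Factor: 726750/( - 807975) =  - 170/189 = - 2^1*3^( - 3)*5^1*7^( - 1)*17^1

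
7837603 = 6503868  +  1333735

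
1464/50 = 732/25 = 29.28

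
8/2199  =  8/2199 = 0.00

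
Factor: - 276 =- 2^2*3^1*23^1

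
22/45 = 22/45 = 0.49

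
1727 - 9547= - 7820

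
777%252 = 21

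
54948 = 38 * 1446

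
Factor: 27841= 11^1*2531^1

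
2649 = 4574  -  1925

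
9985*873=8716905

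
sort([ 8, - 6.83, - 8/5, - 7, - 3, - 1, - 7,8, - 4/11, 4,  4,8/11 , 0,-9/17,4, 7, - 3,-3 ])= [-7, - 7, - 6.83, - 3, - 3,-3, - 8/5, - 1, - 9/17, - 4/11,0,8/11, 4,4,4,7,8,8]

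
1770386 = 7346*241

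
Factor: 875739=3^1*251^1*1163^1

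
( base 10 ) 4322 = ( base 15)1432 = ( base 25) 6MM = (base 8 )10342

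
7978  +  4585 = 12563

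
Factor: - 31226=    - 2^1* 13^1*1201^1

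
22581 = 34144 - 11563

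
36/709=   36/709 = 0.05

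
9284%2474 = 1862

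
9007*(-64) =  - 576448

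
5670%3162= 2508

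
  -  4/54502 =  - 1  +  27249/27251 = - 0.00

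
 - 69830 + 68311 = - 1519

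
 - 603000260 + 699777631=96777371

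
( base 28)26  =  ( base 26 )2A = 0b111110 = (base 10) 62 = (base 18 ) 38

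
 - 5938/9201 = -1+3263/9201 = -0.65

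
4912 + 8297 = 13209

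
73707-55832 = 17875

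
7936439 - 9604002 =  - 1667563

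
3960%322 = 96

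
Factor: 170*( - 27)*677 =-2^1*3^3*5^1*17^1 * 677^1 = - 3107430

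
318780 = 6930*46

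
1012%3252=1012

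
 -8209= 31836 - 40045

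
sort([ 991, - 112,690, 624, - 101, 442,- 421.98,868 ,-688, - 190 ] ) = [ - 688, - 421.98, - 190 , - 112, - 101,442,624, 690, 868,991 ]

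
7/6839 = 1/977 = 0.00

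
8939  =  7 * 1277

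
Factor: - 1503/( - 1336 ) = 2^(  -  3 )*3^2 = 9/8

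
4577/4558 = 4577/4558 = 1.00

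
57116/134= 426 + 16/67 = 426.24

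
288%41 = 1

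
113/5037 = 113/5037 = 0.02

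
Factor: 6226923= 3^1 * 2075641^1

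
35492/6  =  5915 + 1/3  =  5915.33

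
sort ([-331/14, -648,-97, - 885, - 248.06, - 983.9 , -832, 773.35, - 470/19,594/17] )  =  [ - 983.9,- 885, - 832,  -  648, - 248.06, -97, - 470/19, - 331/14,594/17, 773.35] 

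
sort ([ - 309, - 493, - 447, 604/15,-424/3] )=[ - 493, - 447, - 309,-424/3,604/15]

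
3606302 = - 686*( - 5257)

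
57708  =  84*687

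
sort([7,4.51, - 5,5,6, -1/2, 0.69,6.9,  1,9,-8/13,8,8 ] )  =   [-5, - 8/13, - 1/2,0.69,1, 4.51,5,6, 6.9,7,8 , 8 , 9 ]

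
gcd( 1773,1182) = 591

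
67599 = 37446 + 30153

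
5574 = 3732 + 1842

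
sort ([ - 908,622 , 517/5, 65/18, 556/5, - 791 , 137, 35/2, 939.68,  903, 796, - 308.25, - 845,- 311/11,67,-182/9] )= [ - 908, - 845, - 791,- 308.25, - 311/11, - 182/9,65/18,35/2 , 67, 517/5, 556/5 , 137, 622, 796,903, 939.68] 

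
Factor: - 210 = -2^1*3^1*5^1*7^1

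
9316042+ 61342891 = 70658933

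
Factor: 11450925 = 3^2*5^2*50893^1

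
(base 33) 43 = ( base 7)252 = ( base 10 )135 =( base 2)10000111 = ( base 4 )2013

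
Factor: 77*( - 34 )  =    -  2^1*7^1 * 11^1*17^1  =  - 2618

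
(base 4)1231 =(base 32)3D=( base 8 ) 155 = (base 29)3m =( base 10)109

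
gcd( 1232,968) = 88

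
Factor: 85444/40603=2^2*19^(-1 )*41^1*521^1*2137^( - 1) 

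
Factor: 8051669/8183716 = 2^ ( -2 )*2045929^( - 1)*8051669^1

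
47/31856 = 47/31856 = 0.00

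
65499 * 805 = 52726695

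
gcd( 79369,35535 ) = 1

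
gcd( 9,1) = 1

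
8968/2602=4484/1301 = 3.45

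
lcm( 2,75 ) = 150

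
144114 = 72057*2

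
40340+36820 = 77160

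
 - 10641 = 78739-89380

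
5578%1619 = 721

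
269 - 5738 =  - 5469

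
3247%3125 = 122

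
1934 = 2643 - 709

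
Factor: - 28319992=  - 2^3*23^1*153913^1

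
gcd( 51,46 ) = 1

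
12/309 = 4/103 = 0.04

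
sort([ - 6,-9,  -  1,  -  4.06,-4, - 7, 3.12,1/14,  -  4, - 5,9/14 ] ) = [-9,  -  7,-6, - 5, - 4.06,- 4,-4, - 1,1/14,  9/14,  3.12] 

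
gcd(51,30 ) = 3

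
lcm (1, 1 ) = 1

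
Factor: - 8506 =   -  2^1*4253^1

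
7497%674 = 83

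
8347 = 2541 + 5806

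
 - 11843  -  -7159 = -4684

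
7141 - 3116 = 4025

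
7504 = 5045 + 2459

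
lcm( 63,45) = 315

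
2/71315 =2/71315 =0.00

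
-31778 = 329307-361085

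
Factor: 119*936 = 111384 =2^3*3^2*7^1*13^1*17^1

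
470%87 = 35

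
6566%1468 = 694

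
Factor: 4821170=2^1*5^1*482117^1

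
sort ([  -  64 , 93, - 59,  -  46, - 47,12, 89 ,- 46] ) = [ - 64,-59, - 47,-46,  -  46,12,89, 93 ]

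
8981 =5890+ 3091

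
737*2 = 1474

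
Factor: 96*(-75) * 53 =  - 2^5*3^2*5^2*53^1 = - 381600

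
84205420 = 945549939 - 861344519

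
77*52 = 4004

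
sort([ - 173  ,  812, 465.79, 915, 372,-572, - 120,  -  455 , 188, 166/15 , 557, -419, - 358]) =[-572, - 455, - 419, - 358, - 173, - 120,166/15 , 188,372, 465.79,557, 812, 915]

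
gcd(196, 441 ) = 49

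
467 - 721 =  - 254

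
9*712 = 6408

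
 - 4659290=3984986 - 8644276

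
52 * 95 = 4940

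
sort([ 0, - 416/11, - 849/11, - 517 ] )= [ - 517, - 849/11, - 416/11,  0 ] 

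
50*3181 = 159050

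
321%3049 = 321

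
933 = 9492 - 8559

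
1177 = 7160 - 5983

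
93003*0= 0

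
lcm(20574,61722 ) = 61722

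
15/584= 15/584 = 0.03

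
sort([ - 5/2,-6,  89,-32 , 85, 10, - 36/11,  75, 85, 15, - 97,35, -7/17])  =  [- 97 , - 32,  -  6, - 36/11,  -  5/2,-7/17,10,15, 35,75 , 85, 85, 89 ] 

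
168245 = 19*8855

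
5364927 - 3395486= 1969441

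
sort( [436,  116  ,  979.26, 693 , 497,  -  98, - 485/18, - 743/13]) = [ - 98, - 743/13,-485/18,116 , 436, 497, 693,979.26 ]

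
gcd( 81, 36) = 9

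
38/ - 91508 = -19/45754= - 0.00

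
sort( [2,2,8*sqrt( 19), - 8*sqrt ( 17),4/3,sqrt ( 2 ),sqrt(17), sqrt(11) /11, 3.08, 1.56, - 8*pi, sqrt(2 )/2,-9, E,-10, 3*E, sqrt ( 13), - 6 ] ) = [-8* sqrt ( 17 ), - 8*pi, - 10, - 9, - 6, sqrt(11 ) /11, sqrt ( 2 )/2, 4/3, sqrt(2),1.56, 2,2, E, 3.08, sqrt ( 13 ),sqrt ( 17),3*E,8*sqrt( 19 )] 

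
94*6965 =654710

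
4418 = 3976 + 442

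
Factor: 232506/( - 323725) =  - 2^1*3^2*5^( - 2)*23^( - 1)*563^( - 1) * 12917^1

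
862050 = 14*61575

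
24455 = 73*335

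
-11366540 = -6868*1655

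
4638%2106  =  426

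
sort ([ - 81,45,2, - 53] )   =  [  -  81,-53,2,45 ]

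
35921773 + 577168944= 613090717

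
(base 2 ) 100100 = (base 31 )15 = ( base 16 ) 24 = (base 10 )36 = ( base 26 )1A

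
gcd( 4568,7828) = 4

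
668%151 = 64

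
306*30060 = 9198360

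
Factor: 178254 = 2^1*3^3*3301^1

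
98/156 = 49/78 =0.63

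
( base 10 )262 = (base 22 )bk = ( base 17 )f7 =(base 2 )100000110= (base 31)8E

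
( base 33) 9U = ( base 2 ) 101000111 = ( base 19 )H4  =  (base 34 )9l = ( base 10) 327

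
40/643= 40/643 = 0.06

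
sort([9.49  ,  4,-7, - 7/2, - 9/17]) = [ - 7, - 7/2, - 9/17 , 4,  9.49 ]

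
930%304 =18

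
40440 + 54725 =95165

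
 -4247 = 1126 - 5373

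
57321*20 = 1146420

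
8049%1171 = 1023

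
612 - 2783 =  - 2171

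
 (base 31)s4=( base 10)872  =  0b1101101000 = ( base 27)158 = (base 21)1KB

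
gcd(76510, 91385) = 35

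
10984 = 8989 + 1995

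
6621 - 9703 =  -3082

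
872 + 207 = 1079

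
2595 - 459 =2136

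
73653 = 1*73653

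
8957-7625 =1332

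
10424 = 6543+3881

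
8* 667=5336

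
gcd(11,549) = 1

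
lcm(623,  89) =623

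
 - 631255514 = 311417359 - 942672873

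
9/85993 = 9/85993= 0.00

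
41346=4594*9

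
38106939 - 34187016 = 3919923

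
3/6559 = 3/6559=0.00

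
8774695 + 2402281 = 11176976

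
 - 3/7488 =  - 1/2496= - 0.00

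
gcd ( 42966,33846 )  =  6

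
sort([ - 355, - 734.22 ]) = [-734.22, - 355] 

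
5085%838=57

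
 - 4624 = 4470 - 9094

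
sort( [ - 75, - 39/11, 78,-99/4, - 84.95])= [  -  84.95, - 75 , - 99/4, - 39/11 , 78]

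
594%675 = 594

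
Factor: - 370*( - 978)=361860 = 2^2*3^1*5^1*37^1*163^1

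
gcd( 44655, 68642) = 1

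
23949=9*2661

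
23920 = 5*4784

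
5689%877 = 427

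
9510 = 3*3170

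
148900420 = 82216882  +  66683538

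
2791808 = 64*43622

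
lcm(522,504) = 14616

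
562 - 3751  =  -3189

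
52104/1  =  52104 =52104.00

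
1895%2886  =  1895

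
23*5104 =117392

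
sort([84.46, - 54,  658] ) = [ - 54 , 84.46,658]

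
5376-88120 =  - 82744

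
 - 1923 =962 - 2885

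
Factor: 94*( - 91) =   -  2^1*7^1*13^1*47^1 = - 8554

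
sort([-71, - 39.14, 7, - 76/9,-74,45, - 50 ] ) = [  -  74,-71, - 50, - 39.14,-76/9,7, 45 ] 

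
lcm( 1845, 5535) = 5535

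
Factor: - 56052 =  - 2^2*3^4*173^1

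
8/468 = 2/117 = 0.02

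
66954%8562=7020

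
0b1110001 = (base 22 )53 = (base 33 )3E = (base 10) 113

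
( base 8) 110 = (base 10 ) 72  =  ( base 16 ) 48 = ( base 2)1001000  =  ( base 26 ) 2k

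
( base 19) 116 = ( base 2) 110000010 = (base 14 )1d8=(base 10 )386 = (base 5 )3021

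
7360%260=80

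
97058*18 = 1747044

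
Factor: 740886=2^1*3^1*19^1*67^1*97^1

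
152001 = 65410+86591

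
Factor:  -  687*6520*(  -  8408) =2^6*3^1*5^1*163^1 * 229^1*1051^1  =  37661449920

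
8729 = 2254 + 6475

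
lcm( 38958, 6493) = 38958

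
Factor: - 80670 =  - 2^1*3^1*5^1 * 2689^1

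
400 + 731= 1131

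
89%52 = 37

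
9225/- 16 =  - 9225/16 = -576.56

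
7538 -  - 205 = 7743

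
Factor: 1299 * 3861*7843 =39336088077 = 3^4*11^2 * 13^1 * 23^1*31^1*433^1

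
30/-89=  - 30/89 = - 0.34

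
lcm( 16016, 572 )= 16016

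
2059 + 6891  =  8950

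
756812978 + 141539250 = 898352228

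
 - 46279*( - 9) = 416511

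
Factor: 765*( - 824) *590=-371912400= - 2^4*3^2*5^2*17^1*59^1*103^1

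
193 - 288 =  - 95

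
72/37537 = 72/37537  =  0.00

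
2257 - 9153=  - 6896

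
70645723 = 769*91867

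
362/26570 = 181/13285 = 0.01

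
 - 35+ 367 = 332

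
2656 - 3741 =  - 1085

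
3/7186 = 3/7186 = 0.00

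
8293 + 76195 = 84488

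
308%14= 0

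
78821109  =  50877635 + 27943474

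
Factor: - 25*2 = - 50 = - 2^1*5^2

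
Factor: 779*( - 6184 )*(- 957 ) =4610190552 = 2^3 * 3^1*11^1*19^1*29^1*41^1*773^1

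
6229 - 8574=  - 2345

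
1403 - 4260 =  - 2857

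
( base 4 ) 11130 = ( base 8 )534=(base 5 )2343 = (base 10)348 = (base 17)138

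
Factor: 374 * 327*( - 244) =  - 2^3*3^1*11^1*17^1 * 61^1*109^1 = -29840712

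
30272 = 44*688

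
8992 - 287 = 8705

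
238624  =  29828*8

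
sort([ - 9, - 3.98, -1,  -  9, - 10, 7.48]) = [ - 10, - 9, - 9, - 3.98, - 1,7.48]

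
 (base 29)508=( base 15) 13AD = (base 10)4213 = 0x1075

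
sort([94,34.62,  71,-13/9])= [ - 13/9, 34.62, 71,94]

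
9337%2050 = 1137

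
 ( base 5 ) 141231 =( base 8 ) 13270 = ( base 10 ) 5816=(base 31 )61j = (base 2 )1011010111000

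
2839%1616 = 1223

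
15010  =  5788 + 9222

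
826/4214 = 59/301 = 0.20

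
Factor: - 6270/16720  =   -2^( - 3)*3^1 = - 3/8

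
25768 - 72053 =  - 46285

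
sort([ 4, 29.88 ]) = [ 4,  29.88] 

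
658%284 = 90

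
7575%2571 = 2433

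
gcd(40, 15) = 5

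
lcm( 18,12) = 36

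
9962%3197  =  371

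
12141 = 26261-14120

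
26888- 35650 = -8762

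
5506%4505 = 1001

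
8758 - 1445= 7313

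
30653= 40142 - 9489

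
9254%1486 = 338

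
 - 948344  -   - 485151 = -463193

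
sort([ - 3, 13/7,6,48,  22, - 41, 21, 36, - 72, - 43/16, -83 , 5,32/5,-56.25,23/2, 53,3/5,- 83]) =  [- 83,  -  83 , - 72  ,- 56.25, - 41, - 3,  -  43/16,3/5,13/7, 5,6 , 32/5, 23/2,21,22,36, 48,53]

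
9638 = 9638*1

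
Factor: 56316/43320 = 13/10 = 2^( - 1)  *5^ ( - 1 )*13^1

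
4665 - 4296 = 369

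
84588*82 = 6936216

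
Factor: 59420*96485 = 2^2 * 5^2*23^1*839^1*2971^1 = 5733138700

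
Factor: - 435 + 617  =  182 = 2^1 * 7^1*13^1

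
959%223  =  67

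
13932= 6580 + 7352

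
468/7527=12/193 = 0.06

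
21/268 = 21/268 = 0.08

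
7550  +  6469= 14019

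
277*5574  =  1543998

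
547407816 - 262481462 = 284926354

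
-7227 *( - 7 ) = 50589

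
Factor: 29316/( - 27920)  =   - 2^( - 2 )*3^1*5^(-1)*7^1 = -21/20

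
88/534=44/267 = 0.16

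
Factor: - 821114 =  - 2^1*7^1*89^1*659^1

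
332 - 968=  - 636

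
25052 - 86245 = -61193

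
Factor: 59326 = 2^1*29663^1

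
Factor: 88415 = 5^1*17683^1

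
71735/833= 86 + 97/833 =86.12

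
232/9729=232/9729  =  0.02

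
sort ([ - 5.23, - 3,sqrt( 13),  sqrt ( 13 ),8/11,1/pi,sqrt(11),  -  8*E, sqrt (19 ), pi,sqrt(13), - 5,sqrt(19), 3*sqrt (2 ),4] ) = [ - 8*E,  -  5.23, - 5, - 3,1/pi , 8/11, pi,sqrt(11), sqrt (13 ),sqrt( 13 ),  sqrt ( 13), 4, 3*sqrt (2),sqrt(19),sqrt( 19 )]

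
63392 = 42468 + 20924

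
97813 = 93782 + 4031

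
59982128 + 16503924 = 76486052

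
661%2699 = 661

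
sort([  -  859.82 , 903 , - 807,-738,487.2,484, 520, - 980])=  [ - 980, - 859.82, -807, - 738, 484,487.2, 520,903]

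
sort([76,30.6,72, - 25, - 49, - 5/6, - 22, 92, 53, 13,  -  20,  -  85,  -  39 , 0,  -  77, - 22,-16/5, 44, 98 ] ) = [  -  85,-77, - 49, - 39 , - 25, -22,-22, - 20, - 16/5, - 5/6,0,13,30.6, 44,53,72, 76, 92, 98]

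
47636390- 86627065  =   - 38990675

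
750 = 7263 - 6513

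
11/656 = 11/656=0.02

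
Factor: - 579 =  - 3^1*193^1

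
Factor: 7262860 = 2^2*5^1* 11^1*33013^1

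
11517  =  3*3839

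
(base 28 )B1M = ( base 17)1d04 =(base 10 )8674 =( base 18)18dg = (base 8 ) 20742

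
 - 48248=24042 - 72290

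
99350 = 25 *3974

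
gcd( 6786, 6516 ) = 18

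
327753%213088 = 114665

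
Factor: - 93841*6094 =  - 2^1 * 11^2*19^1 * 277^1*449^1  =  -571867054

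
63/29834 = 9/4262=0.00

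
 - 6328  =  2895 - 9223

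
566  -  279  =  287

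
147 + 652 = 799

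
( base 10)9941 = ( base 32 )9ml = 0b10011011010101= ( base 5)304231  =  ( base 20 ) 14h1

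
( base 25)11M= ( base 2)1010100000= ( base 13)3C9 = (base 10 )672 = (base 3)220220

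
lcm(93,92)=8556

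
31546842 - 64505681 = -32958839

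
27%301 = 27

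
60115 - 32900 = 27215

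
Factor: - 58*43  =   - 2494 = - 2^1*29^1*43^1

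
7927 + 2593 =10520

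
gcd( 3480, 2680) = 40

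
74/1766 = 37/883 = 0.04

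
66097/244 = 270 + 217/244 = 270.89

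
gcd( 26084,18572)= 4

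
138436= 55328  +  83108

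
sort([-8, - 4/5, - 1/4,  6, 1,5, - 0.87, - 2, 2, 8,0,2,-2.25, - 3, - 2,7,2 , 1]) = [ - 8, - 3,-2.25 ,- 2, - 2, - 0.87, - 4/5, - 1/4, 0 , 1,1, 2,2,2, 5,  6,7,8]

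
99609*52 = 5179668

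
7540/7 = 1077 + 1/7 = 1077.14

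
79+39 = 118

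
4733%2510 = 2223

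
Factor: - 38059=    - 7^1*5437^1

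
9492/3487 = 9492/3487 = 2.72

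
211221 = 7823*27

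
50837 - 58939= - 8102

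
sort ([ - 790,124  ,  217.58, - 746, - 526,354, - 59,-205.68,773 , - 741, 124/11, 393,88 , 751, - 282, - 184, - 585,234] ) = [- 790, - 746, - 741, - 585, - 526, - 282, - 205.68,-184, - 59,124/11,88, 124,217.58,234, 354,  393,751, 773 ]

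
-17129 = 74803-91932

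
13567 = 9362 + 4205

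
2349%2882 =2349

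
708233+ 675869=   1384102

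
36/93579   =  12/31193= 0.00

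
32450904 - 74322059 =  - 41871155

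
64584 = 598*108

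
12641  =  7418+5223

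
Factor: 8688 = 2^4*3^1*181^1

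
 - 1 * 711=  -  711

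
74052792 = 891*83112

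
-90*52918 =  - 4762620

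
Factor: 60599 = 7^1*11^1*787^1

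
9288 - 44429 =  - 35141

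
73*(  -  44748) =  - 3266604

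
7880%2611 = 47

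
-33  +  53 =20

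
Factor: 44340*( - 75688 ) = - 3356005920  =  - 2^5*3^1*5^1*739^1 * 9461^1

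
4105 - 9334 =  - 5229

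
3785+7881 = 11666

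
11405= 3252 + 8153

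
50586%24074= 2438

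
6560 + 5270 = 11830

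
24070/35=4814/7 = 687.71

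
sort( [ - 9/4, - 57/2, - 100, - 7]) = [ - 100, - 57/2, - 7  ,-9/4 ] 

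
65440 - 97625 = - 32185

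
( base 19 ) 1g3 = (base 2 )1010011100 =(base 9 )822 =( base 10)668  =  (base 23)161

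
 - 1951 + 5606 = 3655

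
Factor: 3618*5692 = 2^3*3^3*67^1 * 1423^1 = 20593656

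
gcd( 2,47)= 1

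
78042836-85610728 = -7567892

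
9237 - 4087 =5150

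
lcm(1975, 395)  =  1975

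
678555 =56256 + 622299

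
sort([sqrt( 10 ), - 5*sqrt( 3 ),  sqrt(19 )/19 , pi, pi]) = [ - 5*sqrt(3), sqrt( 19 )/19,pi,pi, sqrt(10 ) ]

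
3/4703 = 3/4703 = 0.00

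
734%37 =31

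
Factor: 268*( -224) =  - 60032= -  2^7*7^1 * 67^1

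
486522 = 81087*6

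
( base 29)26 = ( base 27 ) 2A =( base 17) 3D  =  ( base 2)1000000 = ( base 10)64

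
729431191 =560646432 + 168784759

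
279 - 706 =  - 427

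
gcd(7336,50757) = 7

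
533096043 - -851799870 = 1384895913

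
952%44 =28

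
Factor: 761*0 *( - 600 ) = 0 = 0^1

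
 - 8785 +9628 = 843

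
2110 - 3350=-1240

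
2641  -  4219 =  - 1578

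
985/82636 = 985/82636=0.01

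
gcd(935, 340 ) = 85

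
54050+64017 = 118067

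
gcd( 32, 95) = 1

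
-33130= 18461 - 51591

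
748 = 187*4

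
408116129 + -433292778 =- 25176649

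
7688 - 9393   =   - 1705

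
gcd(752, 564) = 188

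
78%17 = 10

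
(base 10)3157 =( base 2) 110001010101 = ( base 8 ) 6125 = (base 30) 3F7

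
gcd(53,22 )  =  1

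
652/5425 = 652/5425= 0.12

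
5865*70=410550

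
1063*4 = 4252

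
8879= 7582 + 1297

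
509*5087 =2589283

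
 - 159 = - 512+353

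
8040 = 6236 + 1804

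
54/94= 27/47 = 0.57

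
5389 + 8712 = 14101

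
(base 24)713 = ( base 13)1b03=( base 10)4059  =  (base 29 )4NS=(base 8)7733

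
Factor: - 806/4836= - 2^(  -  1)*3^( - 1 )  =  - 1/6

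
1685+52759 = 54444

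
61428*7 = 429996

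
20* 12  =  240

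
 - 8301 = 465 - 8766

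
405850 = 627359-221509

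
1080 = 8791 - 7711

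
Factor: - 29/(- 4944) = 2^( - 4) * 3^( - 1)*29^1*103^(-1) 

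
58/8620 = 29/4310 = 0.01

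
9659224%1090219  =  937472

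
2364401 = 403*5867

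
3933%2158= 1775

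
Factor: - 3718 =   -  2^1 * 11^1*13^2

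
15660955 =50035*313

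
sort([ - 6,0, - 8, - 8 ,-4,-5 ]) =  [ - 8,  -  8,-6,-5, - 4,0] 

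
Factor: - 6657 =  - 3^1*7^1*317^1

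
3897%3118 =779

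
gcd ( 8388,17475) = 699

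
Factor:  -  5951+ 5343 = - 608 = - 2^5*19^1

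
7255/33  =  7255/33 = 219.85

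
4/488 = 1/122 = 0.01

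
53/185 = 53/185 = 0.29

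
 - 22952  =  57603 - 80555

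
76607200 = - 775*( - 98848 ) 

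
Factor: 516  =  2^2*3^1*43^1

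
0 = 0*109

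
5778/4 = 2889/2 = 1444.50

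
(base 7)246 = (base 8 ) 204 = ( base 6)340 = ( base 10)132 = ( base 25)57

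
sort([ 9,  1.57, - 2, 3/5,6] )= [-2,3/5,1.57, 6,9 ]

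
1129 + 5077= 6206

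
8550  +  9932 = 18482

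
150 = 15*10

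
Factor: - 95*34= -3230 =- 2^1*5^1*17^1*19^1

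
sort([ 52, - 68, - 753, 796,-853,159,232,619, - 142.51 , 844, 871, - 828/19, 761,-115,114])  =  [ - 853, - 753,-142.51, - 115, - 68,-828/19,52,114, 159,232,619,761,796,844,871 ]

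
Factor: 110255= 5^1*22051^1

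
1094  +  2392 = 3486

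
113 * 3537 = 399681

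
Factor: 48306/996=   2^( - 1)*97^1 = 97/2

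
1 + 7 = 8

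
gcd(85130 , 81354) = 2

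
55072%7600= 1872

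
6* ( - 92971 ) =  - 557826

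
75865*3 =227595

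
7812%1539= 117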